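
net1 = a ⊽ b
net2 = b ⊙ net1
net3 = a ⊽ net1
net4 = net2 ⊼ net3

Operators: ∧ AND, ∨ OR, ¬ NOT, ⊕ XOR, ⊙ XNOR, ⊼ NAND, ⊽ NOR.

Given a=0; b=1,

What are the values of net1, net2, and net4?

net1 = a NOR b = 0 NOR 1 = 0
net2 = b XNOR net1 = 1 XNOR 0 = 0
net3 = a NOR net1 = 0 NOR 0 = 1
net4 = net2 NAND net3 = 0 NAND 1 = 1

net1 = 0; net2 = 0; net4 = 1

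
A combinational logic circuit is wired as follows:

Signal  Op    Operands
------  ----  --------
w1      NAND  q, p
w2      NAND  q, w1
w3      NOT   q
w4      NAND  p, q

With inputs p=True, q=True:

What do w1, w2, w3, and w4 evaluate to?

w1 = q NAND p = True NAND True = False
w2 = q NAND w1 = True NAND False = True
w3 = NOT q = NOT True = False
w4 = p NAND q = True NAND True = False

w1 = False  w2 = True  w3 = False  w4 = False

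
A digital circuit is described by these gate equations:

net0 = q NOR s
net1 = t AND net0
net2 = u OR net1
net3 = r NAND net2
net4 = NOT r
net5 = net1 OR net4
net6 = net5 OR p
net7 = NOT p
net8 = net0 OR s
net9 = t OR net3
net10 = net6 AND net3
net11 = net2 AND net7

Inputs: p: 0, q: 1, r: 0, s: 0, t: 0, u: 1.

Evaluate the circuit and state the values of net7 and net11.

net7 = 1, net11 = 1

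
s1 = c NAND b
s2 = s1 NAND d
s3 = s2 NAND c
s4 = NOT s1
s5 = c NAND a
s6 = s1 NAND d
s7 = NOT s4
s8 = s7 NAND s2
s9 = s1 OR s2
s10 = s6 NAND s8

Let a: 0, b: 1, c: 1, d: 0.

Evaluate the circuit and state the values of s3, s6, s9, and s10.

s3 = 0, s6 = 1, s9 = 1, s10 = 0

s1 = c NAND b = 1 NAND 1 = 0
s2 = s1 NAND d = 0 NAND 0 = 1
s3 = s2 NAND c = 1 NAND 1 = 0
s4 = NOT s1 = NOT 0 = 1
s6 = s1 NAND d = 0 NAND 0 = 1
s7 = NOT s4 = NOT 1 = 0
s8 = s7 NAND s2 = 0 NAND 1 = 1
s9 = s1 OR s2 = 0 OR 1 = 1
s10 = s6 NAND s8 = 1 NAND 1 = 0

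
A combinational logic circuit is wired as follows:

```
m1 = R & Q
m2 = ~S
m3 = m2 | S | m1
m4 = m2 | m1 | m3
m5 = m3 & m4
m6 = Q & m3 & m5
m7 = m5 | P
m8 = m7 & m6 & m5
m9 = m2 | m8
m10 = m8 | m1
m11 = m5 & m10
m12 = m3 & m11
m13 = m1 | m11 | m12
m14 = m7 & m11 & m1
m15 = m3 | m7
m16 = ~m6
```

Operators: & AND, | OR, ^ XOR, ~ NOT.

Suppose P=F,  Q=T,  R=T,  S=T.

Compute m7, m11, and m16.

m7 = T  m11 = T  m16 = F

m1 = R AND Q = T AND T = T
m2 = NOT S = NOT T = F
m3 = m2 OR S OR m1 = F OR T OR T = T
m4 = m2 OR m1 OR m3 = F OR T OR T = T
m5 = m3 AND m4 = T AND T = T
m6 = Q AND m3 AND m5 = T AND T AND T = T
m7 = m5 OR P = T OR F = T
m8 = m7 AND m6 AND m5 = T AND T AND T = T
m10 = m8 OR m1 = T OR T = T
m11 = m5 AND m10 = T AND T = T
m16 = NOT m6 = NOT T = F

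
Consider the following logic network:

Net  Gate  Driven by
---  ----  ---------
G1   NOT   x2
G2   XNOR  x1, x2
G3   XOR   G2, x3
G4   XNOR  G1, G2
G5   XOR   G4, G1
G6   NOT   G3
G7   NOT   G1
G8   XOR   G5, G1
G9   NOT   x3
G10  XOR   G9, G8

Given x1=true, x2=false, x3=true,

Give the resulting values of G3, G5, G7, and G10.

G3 = true, G5 = true, G7 = false, G10 = false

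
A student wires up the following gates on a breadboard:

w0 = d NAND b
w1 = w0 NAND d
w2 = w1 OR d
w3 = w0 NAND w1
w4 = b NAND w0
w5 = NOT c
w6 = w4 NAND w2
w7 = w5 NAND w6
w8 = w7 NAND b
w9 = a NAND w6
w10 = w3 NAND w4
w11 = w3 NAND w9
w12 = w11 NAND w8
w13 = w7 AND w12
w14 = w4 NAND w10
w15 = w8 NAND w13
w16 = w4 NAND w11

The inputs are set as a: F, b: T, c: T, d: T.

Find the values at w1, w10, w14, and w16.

w0 = d NAND b = T NAND T = F
w1 = w0 NAND d = F NAND T = T
w2 = w1 OR d = T OR T = T
w3 = w0 NAND w1 = F NAND T = T
w4 = b NAND w0 = T NAND F = T
w6 = w4 NAND w2 = T NAND T = F
w9 = a NAND w6 = F NAND F = T
w10 = w3 NAND w4 = T NAND T = F
w11 = w3 NAND w9 = T NAND T = F
w14 = w4 NAND w10 = T NAND F = T
w16 = w4 NAND w11 = T NAND F = T

w1 = T  w10 = F  w14 = T  w16 = T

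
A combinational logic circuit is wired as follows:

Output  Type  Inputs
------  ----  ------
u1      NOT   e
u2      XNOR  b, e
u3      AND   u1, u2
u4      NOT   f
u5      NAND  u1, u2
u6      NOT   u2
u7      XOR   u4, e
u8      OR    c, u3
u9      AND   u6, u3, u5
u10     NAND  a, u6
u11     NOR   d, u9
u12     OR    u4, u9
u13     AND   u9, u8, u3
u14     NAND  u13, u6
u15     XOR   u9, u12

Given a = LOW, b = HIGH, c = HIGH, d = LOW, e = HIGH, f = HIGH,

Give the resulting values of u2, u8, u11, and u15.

u2 = HIGH  u8 = HIGH  u11 = HIGH  u15 = LOW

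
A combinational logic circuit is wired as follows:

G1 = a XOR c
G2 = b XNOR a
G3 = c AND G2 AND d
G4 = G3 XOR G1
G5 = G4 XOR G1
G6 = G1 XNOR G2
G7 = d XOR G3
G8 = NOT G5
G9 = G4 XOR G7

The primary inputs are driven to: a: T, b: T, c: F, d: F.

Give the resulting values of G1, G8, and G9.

G1 = T  G8 = T  G9 = T

G1 = a XOR c = T XOR F = T
G2 = b XNOR a = T XNOR T = T
G3 = c AND G2 AND d = F AND T AND F = F
G4 = G3 XOR G1 = F XOR T = T
G5 = G4 XOR G1 = T XOR T = F
G7 = d XOR G3 = F XOR F = F
G8 = NOT G5 = NOT F = T
G9 = G4 XOR G7 = T XOR F = T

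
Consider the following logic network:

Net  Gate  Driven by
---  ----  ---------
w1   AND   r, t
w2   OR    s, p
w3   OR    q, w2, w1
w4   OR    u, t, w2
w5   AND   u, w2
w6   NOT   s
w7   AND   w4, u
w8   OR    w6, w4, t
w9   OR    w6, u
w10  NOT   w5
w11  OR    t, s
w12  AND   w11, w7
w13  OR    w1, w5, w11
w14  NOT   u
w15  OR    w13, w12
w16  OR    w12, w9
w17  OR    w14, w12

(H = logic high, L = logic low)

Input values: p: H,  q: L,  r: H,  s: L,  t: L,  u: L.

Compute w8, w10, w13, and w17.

w8 = H, w10 = H, w13 = L, w17 = H

w1 = r AND t = H AND L = L
w2 = s OR p = L OR H = H
w4 = u OR t OR w2 = L OR L OR H = H
w5 = u AND w2 = L AND H = L
w6 = NOT s = NOT L = H
w7 = w4 AND u = H AND L = L
w8 = w6 OR w4 OR t = H OR H OR L = H
w10 = NOT w5 = NOT L = H
w11 = t OR s = L OR L = L
w12 = w11 AND w7 = L AND L = L
w13 = w1 OR w5 OR w11 = L OR L OR L = L
w14 = NOT u = NOT L = H
w17 = w14 OR w12 = H OR L = H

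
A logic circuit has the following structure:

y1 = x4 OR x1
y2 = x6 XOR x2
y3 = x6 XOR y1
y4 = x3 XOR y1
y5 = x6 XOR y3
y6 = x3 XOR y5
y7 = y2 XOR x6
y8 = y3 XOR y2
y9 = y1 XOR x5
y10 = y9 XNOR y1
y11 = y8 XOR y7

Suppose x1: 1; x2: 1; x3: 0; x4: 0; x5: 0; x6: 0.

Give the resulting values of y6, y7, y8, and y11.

y1 = x4 OR x1 = 0 OR 1 = 1
y2 = x6 XOR x2 = 0 XOR 1 = 1
y3 = x6 XOR y1 = 0 XOR 1 = 1
y5 = x6 XOR y3 = 0 XOR 1 = 1
y6 = x3 XOR y5 = 0 XOR 1 = 1
y7 = y2 XOR x6 = 1 XOR 0 = 1
y8 = y3 XOR y2 = 1 XOR 1 = 0
y11 = y8 XOR y7 = 0 XOR 1 = 1

y6 = 1, y7 = 1, y8 = 0, y11 = 1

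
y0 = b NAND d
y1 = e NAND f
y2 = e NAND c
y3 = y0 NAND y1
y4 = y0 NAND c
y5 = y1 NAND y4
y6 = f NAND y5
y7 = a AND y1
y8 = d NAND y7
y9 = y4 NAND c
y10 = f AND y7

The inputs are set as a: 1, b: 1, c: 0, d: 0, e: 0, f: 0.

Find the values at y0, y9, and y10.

y0 = b NAND d = 1 NAND 0 = 1
y1 = e NAND f = 0 NAND 0 = 1
y4 = y0 NAND c = 1 NAND 0 = 1
y7 = a AND y1 = 1 AND 1 = 1
y9 = y4 NAND c = 1 NAND 0 = 1
y10 = f AND y7 = 0 AND 1 = 0

y0 = 1; y9 = 1; y10 = 0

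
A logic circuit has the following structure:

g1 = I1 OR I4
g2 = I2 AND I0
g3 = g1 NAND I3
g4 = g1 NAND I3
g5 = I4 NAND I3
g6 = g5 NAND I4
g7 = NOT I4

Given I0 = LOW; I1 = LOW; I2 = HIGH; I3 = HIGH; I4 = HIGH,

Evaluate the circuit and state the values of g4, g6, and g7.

g1 = I1 OR I4 = LOW OR HIGH = HIGH
g4 = g1 NAND I3 = HIGH NAND HIGH = LOW
g5 = I4 NAND I3 = HIGH NAND HIGH = LOW
g6 = g5 NAND I4 = LOW NAND HIGH = HIGH
g7 = NOT I4 = NOT HIGH = LOW

g4 = LOW; g6 = HIGH; g7 = LOW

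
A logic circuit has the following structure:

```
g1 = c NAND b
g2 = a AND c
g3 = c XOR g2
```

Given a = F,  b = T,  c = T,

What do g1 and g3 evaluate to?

g1 = c NAND b = T NAND T = F
g2 = a AND c = F AND T = F
g3 = c XOR g2 = T XOR F = T

g1 = F, g3 = T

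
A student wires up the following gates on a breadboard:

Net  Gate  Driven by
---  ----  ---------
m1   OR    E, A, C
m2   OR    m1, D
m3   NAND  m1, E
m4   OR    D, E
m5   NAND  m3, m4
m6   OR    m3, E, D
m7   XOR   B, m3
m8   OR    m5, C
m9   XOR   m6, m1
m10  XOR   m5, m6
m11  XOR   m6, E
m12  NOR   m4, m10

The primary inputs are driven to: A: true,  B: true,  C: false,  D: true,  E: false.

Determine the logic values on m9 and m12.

m9 = false, m12 = false

m1 = E OR A OR C = false OR true OR false = true
m3 = m1 NAND E = true NAND false = true
m4 = D OR E = true OR false = true
m5 = m3 NAND m4 = true NAND true = false
m6 = m3 OR E OR D = true OR false OR true = true
m9 = m6 XOR m1 = true XOR true = false
m10 = m5 XOR m6 = false XOR true = true
m12 = m4 NOR m10 = true NOR true = false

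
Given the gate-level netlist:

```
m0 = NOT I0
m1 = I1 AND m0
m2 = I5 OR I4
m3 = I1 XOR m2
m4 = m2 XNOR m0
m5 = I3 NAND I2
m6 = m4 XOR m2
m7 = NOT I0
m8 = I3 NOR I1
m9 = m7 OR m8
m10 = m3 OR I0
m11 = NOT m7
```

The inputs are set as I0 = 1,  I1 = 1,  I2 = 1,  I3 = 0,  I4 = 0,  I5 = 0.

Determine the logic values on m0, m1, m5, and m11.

m0 = 0  m1 = 0  m5 = 1  m11 = 1

m0 = NOT I0 = NOT 1 = 0
m1 = I1 AND m0 = 1 AND 0 = 0
m5 = I3 NAND I2 = 0 NAND 1 = 1
m7 = NOT I0 = NOT 1 = 0
m11 = NOT m7 = NOT 0 = 1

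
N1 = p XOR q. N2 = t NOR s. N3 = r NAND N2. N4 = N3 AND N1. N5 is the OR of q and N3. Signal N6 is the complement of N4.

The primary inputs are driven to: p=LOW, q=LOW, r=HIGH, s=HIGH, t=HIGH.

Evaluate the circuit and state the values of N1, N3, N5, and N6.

N1 = LOW, N3 = HIGH, N5 = HIGH, N6 = HIGH

N1 = p XOR q = LOW XOR LOW = LOW
N2 = t NOR s = HIGH NOR HIGH = LOW
N3 = r NAND N2 = HIGH NAND LOW = HIGH
N4 = N3 AND N1 = HIGH AND LOW = LOW
N5 = q OR N3 = LOW OR HIGH = HIGH
N6 = NOT N4 = NOT LOW = HIGH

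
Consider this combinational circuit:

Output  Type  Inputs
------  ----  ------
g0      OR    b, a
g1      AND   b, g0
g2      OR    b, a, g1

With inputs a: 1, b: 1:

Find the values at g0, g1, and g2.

g0 = 1; g1 = 1; g2 = 1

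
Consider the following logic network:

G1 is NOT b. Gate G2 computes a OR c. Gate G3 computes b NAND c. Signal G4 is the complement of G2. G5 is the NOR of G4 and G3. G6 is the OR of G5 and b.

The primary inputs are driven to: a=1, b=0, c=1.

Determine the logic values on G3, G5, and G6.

G2 = a OR c = 1 OR 1 = 1
G3 = b NAND c = 0 NAND 1 = 1
G4 = NOT G2 = NOT 1 = 0
G5 = G4 NOR G3 = 0 NOR 1 = 0
G6 = G5 OR b = 0 OR 0 = 0

G3 = 1, G5 = 0, G6 = 0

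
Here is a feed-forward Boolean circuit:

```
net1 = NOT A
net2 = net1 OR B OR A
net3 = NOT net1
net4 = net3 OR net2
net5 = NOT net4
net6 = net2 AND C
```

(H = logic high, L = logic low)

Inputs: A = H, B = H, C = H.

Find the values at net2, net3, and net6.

net1 = NOT A = NOT H = L
net2 = net1 OR B OR A = L OR H OR H = H
net3 = NOT net1 = NOT L = H
net6 = net2 AND C = H AND H = H

net2 = H, net3 = H, net6 = H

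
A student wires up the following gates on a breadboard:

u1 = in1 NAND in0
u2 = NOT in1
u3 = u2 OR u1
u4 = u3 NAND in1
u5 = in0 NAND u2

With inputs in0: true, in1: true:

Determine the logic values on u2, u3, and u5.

u2 = false, u3 = false, u5 = true

u1 = in1 NAND in0 = true NAND true = false
u2 = NOT in1 = NOT true = false
u3 = u2 OR u1 = false OR false = false
u5 = in0 NAND u2 = true NAND false = true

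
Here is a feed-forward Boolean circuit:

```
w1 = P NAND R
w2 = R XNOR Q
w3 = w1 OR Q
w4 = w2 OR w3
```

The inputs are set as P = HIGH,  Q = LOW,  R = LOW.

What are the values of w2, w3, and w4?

w2 = HIGH; w3 = HIGH; w4 = HIGH

w1 = P NAND R = HIGH NAND LOW = HIGH
w2 = R XNOR Q = LOW XNOR LOW = HIGH
w3 = w1 OR Q = HIGH OR LOW = HIGH
w4 = w2 OR w3 = HIGH OR HIGH = HIGH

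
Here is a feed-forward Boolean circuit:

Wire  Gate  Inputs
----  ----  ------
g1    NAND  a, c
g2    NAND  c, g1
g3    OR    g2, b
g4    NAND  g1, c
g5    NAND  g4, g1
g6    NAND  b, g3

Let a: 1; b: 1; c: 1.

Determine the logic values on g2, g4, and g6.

g2 = 1  g4 = 1  g6 = 0

g1 = a NAND c = 1 NAND 1 = 0
g2 = c NAND g1 = 1 NAND 0 = 1
g3 = g2 OR b = 1 OR 1 = 1
g4 = g1 NAND c = 0 NAND 1 = 1
g6 = b NAND g3 = 1 NAND 1 = 0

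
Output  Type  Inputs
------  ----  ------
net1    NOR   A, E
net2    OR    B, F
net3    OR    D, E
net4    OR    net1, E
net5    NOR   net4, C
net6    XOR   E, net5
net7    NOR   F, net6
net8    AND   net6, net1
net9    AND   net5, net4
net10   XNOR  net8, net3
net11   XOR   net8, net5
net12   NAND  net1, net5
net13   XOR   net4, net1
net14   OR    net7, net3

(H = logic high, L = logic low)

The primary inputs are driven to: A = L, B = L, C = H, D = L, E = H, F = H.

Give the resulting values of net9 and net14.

net9 = L; net14 = H

net1 = A NOR E = L NOR H = L
net3 = D OR E = L OR H = H
net4 = net1 OR E = L OR H = H
net5 = net4 NOR C = H NOR H = L
net6 = E XOR net5 = H XOR L = H
net7 = F NOR net6 = H NOR H = L
net9 = net5 AND net4 = L AND H = L
net14 = net7 OR net3 = L OR H = H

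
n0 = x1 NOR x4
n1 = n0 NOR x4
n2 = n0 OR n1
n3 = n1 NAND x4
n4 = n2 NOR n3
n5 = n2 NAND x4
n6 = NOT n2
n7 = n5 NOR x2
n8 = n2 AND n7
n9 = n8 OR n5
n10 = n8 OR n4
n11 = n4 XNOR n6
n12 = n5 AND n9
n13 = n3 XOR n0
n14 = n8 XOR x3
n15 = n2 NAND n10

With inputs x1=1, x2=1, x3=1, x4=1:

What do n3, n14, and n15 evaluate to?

n3 = 1, n14 = 1, n15 = 1

n0 = x1 NOR x4 = 1 NOR 1 = 0
n1 = n0 NOR x4 = 0 NOR 1 = 0
n2 = n0 OR n1 = 0 OR 0 = 0
n3 = n1 NAND x4 = 0 NAND 1 = 1
n4 = n2 NOR n3 = 0 NOR 1 = 0
n5 = n2 NAND x4 = 0 NAND 1 = 1
n7 = n5 NOR x2 = 1 NOR 1 = 0
n8 = n2 AND n7 = 0 AND 0 = 0
n10 = n8 OR n4 = 0 OR 0 = 0
n14 = n8 XOR x3 = 0 XOR 1 = 1
n15 = n2 NAND n10 = 0 NAND 0 = 1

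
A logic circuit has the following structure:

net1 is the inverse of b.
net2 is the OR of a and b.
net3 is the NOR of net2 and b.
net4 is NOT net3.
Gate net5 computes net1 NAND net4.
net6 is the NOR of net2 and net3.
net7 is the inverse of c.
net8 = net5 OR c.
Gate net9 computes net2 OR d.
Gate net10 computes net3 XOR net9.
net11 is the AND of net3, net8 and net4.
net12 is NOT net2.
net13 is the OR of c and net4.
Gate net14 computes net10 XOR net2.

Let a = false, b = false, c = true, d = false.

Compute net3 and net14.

net3 = true; net14 = true

net2 = a OR b = false OR false = false
net3 = net2 NOR b = false NOR false = true
net9 = net2 OR d = false OR false = false
net10 = net3 XOR net9 = true XOR false = true
net14 = net10 XOR net2 = true XOR false = true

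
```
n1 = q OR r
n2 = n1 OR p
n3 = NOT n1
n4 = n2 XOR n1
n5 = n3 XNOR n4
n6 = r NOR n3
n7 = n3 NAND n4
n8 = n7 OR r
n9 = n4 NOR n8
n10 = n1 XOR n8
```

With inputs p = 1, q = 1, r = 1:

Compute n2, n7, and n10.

n1 = q OR r = 1 OR 1 = 1
n2 = n1 OR p = 1 OR 1 = 1
n3 = NOT n1 = NOT 1 = 0
n4 = n2 XOR n1 = 1 XOR 1 = 0
n7 = n3 NAND n4 = 0 NAND 0 = 1
n8 = n7 OR r = 1 OR 1 = 1
n10 = n1 XOR n8 = 1 XOR 1 = 0

n2 = 1  n7 = 1  n10 = 0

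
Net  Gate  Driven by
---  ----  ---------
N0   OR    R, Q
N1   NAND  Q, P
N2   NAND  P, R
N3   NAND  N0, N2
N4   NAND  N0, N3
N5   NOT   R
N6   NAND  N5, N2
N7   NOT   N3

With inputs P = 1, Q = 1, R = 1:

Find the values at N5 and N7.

N5 = 0, N7 = 0

N0 = R OR Q = 1 OR 1 = 1
N2 = P NAND R = 1 NAND 1 = 0
N3 = N0 NAND N2 = 1 NAND 0 = 1
N5 = NOT R = NOT 1 = 0
N7 = NOT N3 = NOT 1 = 0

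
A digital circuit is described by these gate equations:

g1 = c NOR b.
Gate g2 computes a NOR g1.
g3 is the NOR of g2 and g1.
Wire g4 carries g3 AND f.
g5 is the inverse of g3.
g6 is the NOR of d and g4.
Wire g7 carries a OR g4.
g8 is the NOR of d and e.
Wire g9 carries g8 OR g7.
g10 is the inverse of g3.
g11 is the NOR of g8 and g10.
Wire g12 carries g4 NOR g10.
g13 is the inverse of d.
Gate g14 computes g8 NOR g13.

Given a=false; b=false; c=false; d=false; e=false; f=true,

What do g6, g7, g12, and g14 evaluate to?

g6 = true, g7 = false, g12 = false, g14 = false

g1 = c NOR b = false NOR false = true
g2 = a NOR g1 = false NOR true = false
g3 = g2 NOR g1 = false NOR true = false
g4 = g3 AND f = false AND true = false
g6 = d NOR g4 = false NOR false = true
g7 = a OR g4 = false OR false = false
g8 = d NOR e = false NOR false = true
g10 = NOT g3 = NOT false = true
g12 = g4 NOR g10 = false NOR true = false
g13 = NOT d = NOT false = true
g14 = g8 NOR g13 = true NOR true = false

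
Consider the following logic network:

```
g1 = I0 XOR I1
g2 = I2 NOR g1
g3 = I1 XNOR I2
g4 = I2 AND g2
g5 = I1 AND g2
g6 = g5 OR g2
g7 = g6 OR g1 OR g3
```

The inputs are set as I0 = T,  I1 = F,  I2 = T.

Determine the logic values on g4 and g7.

g4 = F  g7 = T

g1 = I0 XOR I1 = T XOR F = T
g2 = I2 NOR g1 = T NOR T = F
g3 = I1 XNOR I2 = F XNOR T = F
g4 = I2 AND g2 = T AND F = F
g5 = I1 AND g2 = F AND F = F
g6 = g5 OR g2 = F OR F = F
g7 = g6 OR g1 OR g3 = F OR T OR F = T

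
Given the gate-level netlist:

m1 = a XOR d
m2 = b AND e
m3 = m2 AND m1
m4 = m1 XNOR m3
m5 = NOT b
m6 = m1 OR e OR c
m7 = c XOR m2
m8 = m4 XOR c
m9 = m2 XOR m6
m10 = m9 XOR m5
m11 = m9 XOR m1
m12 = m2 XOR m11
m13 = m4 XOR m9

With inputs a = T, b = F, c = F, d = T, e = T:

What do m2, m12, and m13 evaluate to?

m2 = F, m12 = T, m13 = F

m1 = a XOR d = T XOR T = F
m2 = b AND e = F AND T = F
m3 = m2 AND m1 = F AND F = F
m4 = m1 XNOR m3 = F XNOR F = T
m6 = m1 OR e OR c = F OR T OR F = T
m9 = m2 XOR m6 = F XOR T = T
m11 = m9 XOR m1 = T XOR F = T
m12 = m2 XOR m11 = F XOR T = T
m13 = m4 XOR m9 = T XOR T = F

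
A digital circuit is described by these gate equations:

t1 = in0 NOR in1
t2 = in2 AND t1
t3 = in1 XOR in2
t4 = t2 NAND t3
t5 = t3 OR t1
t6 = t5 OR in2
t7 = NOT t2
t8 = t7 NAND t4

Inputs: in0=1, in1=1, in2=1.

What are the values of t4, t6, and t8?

t1 = in0 NOR in1 = 1 NOR 1 = 0
t2 = in2 AND t1 = 1 AND 0 = 0
t3 = in1 XOR in2 = 1 XOR 1 = 0
t4 = t2 NAND t3 = 0 NAND 0 = 1
t5 = t3 OR t1 = 0 OR 0 = 0
t6 = t5 OR in2 = 0 OR 1 = 1
t7 = NOT t2 = NOT 0 = 1
t8 = t7 NAND t4 = 1 NAND 1 = 0

t4 = 1, t6 = 1, t8 = 0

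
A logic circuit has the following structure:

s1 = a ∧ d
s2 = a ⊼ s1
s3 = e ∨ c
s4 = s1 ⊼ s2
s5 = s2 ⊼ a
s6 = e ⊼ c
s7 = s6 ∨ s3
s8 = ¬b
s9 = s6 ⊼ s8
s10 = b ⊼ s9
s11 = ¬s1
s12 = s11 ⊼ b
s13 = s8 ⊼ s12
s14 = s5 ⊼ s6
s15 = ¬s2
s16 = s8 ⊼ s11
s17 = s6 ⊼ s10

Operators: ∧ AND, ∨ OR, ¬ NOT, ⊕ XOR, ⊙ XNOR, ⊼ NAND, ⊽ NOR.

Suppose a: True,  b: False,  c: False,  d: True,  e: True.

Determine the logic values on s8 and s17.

s6 = e NAND c = True NAND False = True
s8 = NOT b = NOT False = True
s9 = s6 NAND s8 = True NAND True = False
s10 = b NAND s9 = False NAND False = True
s17 = s6 NAND s10 = True NAND True = False

s8 = True, s17 = False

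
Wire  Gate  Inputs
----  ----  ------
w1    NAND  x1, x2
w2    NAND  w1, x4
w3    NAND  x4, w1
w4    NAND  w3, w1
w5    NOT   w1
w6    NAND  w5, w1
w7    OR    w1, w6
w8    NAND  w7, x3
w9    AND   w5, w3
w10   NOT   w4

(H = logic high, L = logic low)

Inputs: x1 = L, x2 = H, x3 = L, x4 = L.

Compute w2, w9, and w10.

w2 = H, w9 = L, w10 = H

w1 = x1 NAND x2 = L NAND H = H
w2 = w1 NAND x4 = H NAND L = H
w3 = x4 NAND w1 = L NAND H = H
w4 = w3 NAND w1 = H NAND H = L
w5 = NOT w1 = NOT H = L
w9 = w5 AND w3 = L AND H = L
w10 = NOT w4 = NOT L = H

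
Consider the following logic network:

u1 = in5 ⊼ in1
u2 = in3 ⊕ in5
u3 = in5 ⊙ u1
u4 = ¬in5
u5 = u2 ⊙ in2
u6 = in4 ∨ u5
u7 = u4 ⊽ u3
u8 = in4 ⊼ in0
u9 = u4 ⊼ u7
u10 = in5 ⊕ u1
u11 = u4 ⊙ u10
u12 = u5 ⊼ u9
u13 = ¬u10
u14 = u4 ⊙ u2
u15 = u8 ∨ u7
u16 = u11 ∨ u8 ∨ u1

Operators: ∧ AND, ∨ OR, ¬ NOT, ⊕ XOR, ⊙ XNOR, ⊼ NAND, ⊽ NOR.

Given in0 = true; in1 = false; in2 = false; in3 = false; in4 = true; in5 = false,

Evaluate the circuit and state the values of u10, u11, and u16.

u10 = true, u11 = true, u16 = true

u1 = in5 NAND in1 = false NAND false = true
u4 = NOT in5 = NOT false = true
u8 = in4 NAND in0 = true NAND true = false
u10 = in5 XOR u1 = false XOR true = true
u11 = u4 XNOR u10 = true XNOR true = true
u16 = u11 OR u8 OR u1 = true OR false OR true = true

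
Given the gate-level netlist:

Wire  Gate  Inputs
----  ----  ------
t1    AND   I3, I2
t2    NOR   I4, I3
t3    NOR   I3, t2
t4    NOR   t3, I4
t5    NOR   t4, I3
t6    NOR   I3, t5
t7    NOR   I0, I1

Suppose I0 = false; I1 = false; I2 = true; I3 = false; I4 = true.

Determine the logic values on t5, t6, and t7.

t5 = true, t6 = false, t7 = true

t2 = I4 NOR I3 = true NOR false = false
t3 = I3 NOR t2 = false NOR false = true
t4 = t3 NOR I4 = true NOR true = false
t5 = t4 NOR I3 = false NOR false = true
t6 = I3 NOR t5 = false NOR true = false
t7 = I0 NOR I1 = false NOR false = true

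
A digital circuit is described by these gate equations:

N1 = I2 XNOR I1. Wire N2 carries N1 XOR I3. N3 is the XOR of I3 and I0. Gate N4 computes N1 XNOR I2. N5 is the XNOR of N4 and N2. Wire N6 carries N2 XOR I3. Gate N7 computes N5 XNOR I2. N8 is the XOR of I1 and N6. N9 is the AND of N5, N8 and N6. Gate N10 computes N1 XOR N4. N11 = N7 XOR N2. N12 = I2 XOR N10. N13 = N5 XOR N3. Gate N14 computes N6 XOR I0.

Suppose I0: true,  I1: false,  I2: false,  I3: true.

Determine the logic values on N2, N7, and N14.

N1 = I2 XNOR I1 = false XNOR false = true
N2 = N1 XOR I3 = true XOR true = false
N4 = N1 XNOR I2 = true XNOR false = false
N5 = N4 XNOR N2 = false XNOR false = true
N6 = N2 XOR I3 = false XOR true = true
N7 = N5 XNOR I2 = true XNOR false = false
N14 = N6 XOR I0 = true XOR true = false

N2 = false  N7 = false  N14 = false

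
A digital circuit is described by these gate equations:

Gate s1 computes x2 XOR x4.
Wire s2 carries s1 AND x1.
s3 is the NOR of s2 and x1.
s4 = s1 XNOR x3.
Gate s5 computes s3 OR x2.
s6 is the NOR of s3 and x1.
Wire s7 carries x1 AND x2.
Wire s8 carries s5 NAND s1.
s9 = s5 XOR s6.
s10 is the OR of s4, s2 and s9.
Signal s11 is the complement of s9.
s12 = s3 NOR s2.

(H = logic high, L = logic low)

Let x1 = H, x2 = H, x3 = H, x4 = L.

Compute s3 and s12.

s1 = x2 XOR x4 = H XOR L = H
s2 = s1 AND x1 = H AND H = H
s3 = s2 NOR x1 = H NOR H = L
s12 = s3 NOR s2 = L NOR H = L

s3 = L  s12 = L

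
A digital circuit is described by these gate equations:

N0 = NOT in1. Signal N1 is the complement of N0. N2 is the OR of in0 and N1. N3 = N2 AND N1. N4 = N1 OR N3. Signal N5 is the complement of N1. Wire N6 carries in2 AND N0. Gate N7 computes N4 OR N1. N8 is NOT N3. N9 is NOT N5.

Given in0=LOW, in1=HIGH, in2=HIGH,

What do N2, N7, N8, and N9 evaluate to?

N0 = NOT in1 = NOT HIGH = LOW
N1 = NOT N0 = NOT LOW = HIGH
N2 = in0 OR N1 = LOW OR HIGH = HIGH
N3 = N2 AND N1 = HIGH AND HIGH = HIGH
N4 = N1 OR N3 = HIGH OR HIGH = HIGH
N5 = NOT N1 = NOT HIGH = LOW
N7 = N4 OR N1 = HIGH OR HIGH = HIGH
N8 = NOT N3 = NOT HIGH = LOW
N9 = NOT N5 = NOT LOW = HIGH

N2 = HIGH, N7 = HIGH, N8 = LOW, N9 = HIGH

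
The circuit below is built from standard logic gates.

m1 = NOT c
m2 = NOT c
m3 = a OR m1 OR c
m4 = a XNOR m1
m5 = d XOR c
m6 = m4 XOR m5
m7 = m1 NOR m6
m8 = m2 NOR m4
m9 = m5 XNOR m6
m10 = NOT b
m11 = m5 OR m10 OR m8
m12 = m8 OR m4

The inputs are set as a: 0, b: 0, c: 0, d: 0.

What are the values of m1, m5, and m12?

m1 = NOT c = NOT 0 = 1
m2 = NOT c = NOT 0 = 1
m4 = a XNOR m1 = 0 XNOR 1 = 0
m5 = d XOR c = 0 XOR 0 = 0
m8 = m2 NOR m4 = 1 NOR 0 = 0
m12 = m8 OR m4 = 0 OR 0 = 0

m1 = 1; m5 = 0; m12 = 0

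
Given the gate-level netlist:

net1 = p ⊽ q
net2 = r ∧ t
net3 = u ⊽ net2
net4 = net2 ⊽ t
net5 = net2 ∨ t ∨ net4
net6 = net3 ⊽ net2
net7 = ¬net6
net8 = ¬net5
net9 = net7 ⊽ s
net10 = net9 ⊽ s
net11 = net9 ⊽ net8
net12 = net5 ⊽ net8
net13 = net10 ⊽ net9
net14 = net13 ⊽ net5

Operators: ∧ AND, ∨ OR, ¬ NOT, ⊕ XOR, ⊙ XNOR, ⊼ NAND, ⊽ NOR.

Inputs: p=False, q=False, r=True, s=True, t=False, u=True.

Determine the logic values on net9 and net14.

net2 = r AND t = True AND False = False
net3 = u NOR net2 = True NOR False = False
net4 = net2 NOR t = False NOR False = True
net5 = net2 OR t OR net4 = False OR False OR True = True
net6 = net3 NOR net2 = False NOR False = True
net7 = NOT net6 = NOT True = False
net9 = net7 NOR s = False NOR True = False
net10 = net9 NOR s = False NOR True = False
net13 = net10 NOR net9 = False NOR False = True
net14 = net13 NOR net5 = True NOR True = False

net9 = False; net14 = False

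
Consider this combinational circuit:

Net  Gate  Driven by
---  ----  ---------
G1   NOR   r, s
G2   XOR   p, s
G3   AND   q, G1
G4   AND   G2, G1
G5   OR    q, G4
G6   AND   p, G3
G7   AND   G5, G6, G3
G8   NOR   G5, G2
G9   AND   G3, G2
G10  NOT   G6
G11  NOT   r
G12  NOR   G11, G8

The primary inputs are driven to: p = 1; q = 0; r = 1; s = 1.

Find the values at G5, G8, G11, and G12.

G5 = 0, G8 = 1, G11 = 0, G12 = 0

G1 = r NOR s = 1 NOR 1 = 0
G2 = p XOR s = 1 XOR 1 = 0
G4 = G2 AND G1 = 0 AND 0 = 0
G5 = q OR G4 = 0 OR 0 = 0
G8 = G5 NOR G2 = 0 NOR 0 = 1
G11 = NOT r = NOT 1 = 0
G12 = G11 NOR G8 = 0 NOR 1 = 0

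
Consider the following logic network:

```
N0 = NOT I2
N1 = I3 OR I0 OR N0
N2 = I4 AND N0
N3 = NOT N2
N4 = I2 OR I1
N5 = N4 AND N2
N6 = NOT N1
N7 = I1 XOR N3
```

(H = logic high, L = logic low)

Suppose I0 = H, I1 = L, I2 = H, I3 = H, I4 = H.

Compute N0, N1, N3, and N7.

N0 = L; N1 = H; N3 = H; N7 = H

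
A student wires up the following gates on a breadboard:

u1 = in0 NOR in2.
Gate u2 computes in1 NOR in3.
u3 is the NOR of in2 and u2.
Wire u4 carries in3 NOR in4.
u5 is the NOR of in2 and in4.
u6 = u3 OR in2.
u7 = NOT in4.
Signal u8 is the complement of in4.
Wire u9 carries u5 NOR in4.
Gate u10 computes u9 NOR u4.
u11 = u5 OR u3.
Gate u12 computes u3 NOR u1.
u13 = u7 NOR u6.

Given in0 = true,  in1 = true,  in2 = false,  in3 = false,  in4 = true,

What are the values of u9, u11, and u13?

u2 = in1 NOR in3 = true NOR false = false
u3 = in2 NOR u2 = false NOR false = true
u5 = in2 NOR in4 = false NOR true = false
u6 = u3 OR in2 = true OR false = true
u7 = NOT in4 = NOT true = false
u9 = u5 NOR in4 = false NOR true = false
u11 = u5 OR u3 = false OR true = true
u13 = u7 NOR u6 = false NOR true = false

u9 = false, u11 = true, u13 = false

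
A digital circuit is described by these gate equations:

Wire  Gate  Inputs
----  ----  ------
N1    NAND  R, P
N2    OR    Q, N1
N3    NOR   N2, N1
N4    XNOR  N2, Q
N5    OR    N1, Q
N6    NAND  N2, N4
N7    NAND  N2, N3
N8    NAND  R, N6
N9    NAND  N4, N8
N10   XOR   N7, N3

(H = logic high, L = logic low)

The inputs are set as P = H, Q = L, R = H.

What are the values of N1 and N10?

N1 = L, N10 = L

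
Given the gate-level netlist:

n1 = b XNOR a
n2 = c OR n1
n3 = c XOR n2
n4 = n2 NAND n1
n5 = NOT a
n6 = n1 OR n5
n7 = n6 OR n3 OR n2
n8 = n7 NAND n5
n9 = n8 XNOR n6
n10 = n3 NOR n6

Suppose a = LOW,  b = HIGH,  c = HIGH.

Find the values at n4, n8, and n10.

n4 = HIGH, n8 = LOW, n10 = LOW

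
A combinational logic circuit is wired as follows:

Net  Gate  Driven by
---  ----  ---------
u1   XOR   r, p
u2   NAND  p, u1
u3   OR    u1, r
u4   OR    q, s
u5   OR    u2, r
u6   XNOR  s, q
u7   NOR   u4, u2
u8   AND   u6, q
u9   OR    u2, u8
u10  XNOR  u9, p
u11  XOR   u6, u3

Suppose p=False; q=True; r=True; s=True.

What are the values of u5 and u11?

u5 = True; u11 = False

u1 = r XOR p = True XOR False = True
u2 = p NAND u1 = False NAND True = True
u3 = u1 OR r = True OR True = True
u5 = u2 OR r = True OR True = True
u6 = s XNOR q = True XNOR True = True
u11 = u6 XOR u3 = True XOR True = False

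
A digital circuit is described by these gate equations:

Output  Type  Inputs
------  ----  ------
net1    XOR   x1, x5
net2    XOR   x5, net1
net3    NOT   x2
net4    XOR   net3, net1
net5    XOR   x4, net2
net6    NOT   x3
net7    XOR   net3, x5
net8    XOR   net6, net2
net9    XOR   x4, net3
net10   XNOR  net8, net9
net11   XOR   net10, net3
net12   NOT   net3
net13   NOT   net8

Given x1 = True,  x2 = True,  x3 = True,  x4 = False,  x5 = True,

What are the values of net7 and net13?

net1 = x1 XOR x5 = True XOR True = False
net2 = x5 XOR net1 = True XOR False = True
net3 = NOT x2 = NOT True = False
net6 = NOT x3 = NOT True = False
net7 = net3 XOR x5 = False XOR True = True
net8 = net6 XOR net2 = False XOR True = True
net13 = NOT net8 = NOT True = False

net7 = True, net13 = False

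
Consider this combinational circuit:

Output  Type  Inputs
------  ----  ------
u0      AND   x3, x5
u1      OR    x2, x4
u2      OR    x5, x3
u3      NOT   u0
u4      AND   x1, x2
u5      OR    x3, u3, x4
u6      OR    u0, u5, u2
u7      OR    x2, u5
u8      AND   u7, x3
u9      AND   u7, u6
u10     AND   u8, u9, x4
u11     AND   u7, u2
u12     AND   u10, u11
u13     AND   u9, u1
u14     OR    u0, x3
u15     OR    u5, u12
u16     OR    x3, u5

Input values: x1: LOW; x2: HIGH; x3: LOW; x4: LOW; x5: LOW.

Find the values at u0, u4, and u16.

u0 = x3 AND x5 = LOW AND LOW = LOW
u3 = NOT u0 = NOT LOW = HIGH
u4 = x1 AND x2 = LOW AND HIGH = LOW
u5 = x3 OR u3 OR x4 = LOW OR HIGH OR LOW = HIGH
u16 = x3 OR u5 = LOW OR HIGH = HIGH

u0 = LOW, u4 = LOW, u16 = HIGH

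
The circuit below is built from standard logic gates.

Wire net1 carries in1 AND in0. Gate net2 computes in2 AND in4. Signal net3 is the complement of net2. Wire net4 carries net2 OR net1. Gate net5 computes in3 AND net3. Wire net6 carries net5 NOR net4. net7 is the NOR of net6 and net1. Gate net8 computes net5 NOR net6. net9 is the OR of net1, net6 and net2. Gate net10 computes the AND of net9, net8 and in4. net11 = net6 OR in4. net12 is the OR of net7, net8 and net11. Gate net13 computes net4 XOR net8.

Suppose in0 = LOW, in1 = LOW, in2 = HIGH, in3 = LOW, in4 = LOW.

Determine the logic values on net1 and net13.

net1 = LOW, net13 = LOW

net1 = in1 AND in0 = LOW AND LOW = LOW
net2 = in2 AND in4 = HIGH AND LOW = LOW
net3 = NOT net2 = NOT LOW = HIGH
net4 = net2 OR net1 = LOW OR LOW = LOW
net5 = in3 AND net3 = LOW AND HIGH = LOW
net6 = net5 NOR net4 = LOW NOR LOW = HIGH
net8 = net5 NOR net6 = LOW NOR HIGH = LOW
net13 = net4 XOR net8 = LOW XOR LOW = LOW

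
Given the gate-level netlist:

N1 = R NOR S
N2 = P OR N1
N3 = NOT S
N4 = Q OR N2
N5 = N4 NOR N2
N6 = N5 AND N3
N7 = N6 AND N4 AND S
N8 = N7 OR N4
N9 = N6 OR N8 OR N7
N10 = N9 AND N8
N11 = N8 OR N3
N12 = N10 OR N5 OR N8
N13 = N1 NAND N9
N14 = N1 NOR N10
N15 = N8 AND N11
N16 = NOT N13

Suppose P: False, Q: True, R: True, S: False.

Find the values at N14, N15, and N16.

N14 = False  N15 = True  N16 = False

N1 = R NOR S = True NOR False = False
N2 = P OR N1 = False OR False = False
N3 = NOT S = NOT False = True
N4 = Q OR N2 = True OR False = True
N5 = N4 NOR N2 = True NOR False = False
N6 = N5 AND N3 = False AND True = False
N7 = N6 AND N4 AND S = False AND True AND False = False
N8 = N7 OR N4 = False OR True = True
N9 = N6 OR N8 OR N7 = False OR True OR False = True
N10 = N9 AND N8 = True AND True = True
N11 = N8 OR N3 = True OR True = True
N13 = N1 NAND N9 = False NAND True = True
N14 = N1 NOR N10 = False NOR True = False
N15 = N8 AND N11 = True AND True = True
N16 = NOT N13 = NOT True = False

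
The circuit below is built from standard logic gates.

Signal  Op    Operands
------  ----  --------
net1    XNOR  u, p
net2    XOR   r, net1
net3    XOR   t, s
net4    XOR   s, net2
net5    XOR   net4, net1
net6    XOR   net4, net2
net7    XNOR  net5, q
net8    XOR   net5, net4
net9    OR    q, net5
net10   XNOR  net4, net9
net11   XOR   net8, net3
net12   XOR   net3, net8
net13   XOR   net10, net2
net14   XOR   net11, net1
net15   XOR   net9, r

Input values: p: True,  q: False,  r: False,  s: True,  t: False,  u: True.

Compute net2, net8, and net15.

net1 = u XNOR p = True XNOR True = True
net2 = r XOR net1 = False XOR True = True
net4 = s XOR net2 = True XOR True = False
net5 = net4 XOR net1 = False XOR True = True
net8 = net5 XOR net4 = True XOR False = True
net9 = q OR net5 = False OR True = True
net15 = net9 XOR r = True XOR False = True

net2 = True, net8 = True, net15 = True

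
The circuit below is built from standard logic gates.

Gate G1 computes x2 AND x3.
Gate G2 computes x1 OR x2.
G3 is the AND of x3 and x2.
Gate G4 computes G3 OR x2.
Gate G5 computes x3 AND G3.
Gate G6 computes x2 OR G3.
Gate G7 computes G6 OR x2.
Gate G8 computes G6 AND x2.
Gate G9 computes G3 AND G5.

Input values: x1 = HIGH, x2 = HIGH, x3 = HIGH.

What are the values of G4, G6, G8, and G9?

G3 = x3 AND x2 = HIGH AND HIGH = HIGH
G4 = G3 OR x2 = HIGH OR HIGH = HIGH
G5 = x3 AND G3 = HIGH AND HIGH = HIGH
G6 = x2 OR G3 = HIGH OR HIGH = HIGH
G8 = G6 AND x2 = HIGH AND HIGH = HIGH
G9 = G3 AND G5 = HIGH AND HIGH = HIGH

G4 = HIGH  G6 = HIGH  G8 = HIGH  G9 = HIGH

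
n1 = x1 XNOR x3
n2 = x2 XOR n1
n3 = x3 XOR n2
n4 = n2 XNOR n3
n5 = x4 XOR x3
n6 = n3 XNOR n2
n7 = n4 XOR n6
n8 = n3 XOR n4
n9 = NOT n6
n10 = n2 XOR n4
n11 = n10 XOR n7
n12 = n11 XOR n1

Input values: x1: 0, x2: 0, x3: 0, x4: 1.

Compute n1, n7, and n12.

n1 = x1 XNOR x3 = 0 XNOR 0 = 1
n2 = x2 XOR n1 = 0 XOR 1 = 1
n3 = x3 XOR n2 = 0 XOR 1 = 1
n4 = n2 XNOR n3 = 1 XNOR 1 = 1
n6 = n3 XNOR n2 = 1 XNOR 1 = 1
n7 = n4 XOR n6 = 1 XOR 1 = 0
n10 = n2 XOR n4 = 1 XOR 1 = 0
n11 = n10 XOR n7 = 0 XOR 0 = 0
n12 = n11 XOR n1 = 0 XOR 1 = 1

n1 = 1  n7 = 0  n12 = 1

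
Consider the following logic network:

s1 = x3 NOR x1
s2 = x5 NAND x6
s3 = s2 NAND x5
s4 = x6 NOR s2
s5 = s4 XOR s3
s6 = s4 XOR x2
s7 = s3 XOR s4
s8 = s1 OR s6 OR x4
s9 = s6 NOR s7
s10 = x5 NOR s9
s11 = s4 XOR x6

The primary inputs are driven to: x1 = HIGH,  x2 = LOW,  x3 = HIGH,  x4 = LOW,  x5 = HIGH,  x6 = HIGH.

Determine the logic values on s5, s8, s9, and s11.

s1 = x3 NOR x1 = HIGH NOR HIGH = LOW
s2 = x5 NAND x6 = HIGH NAND HIGH = LOW
s3 = s2 NAND x5 = LOW NAND HIGH = HIGH
s4 = x6 NOR s2 = HIGH NOR LOW = LOW
s5 = s4 XOR s3 = LOW XOR HIGH = HIGH
s6 = s4 XOR x2 = LOW XOR LOW = LOW
s7 = s3 XOR s4 = HIGH XOR LOW = HIGH
s8 = s1 OR s6 OR x4 = LOW OR LOW OR LOW = LOW
s9 = s6 NOR s7 = LOW NOR HIGH = LOW
s11 = s4 XOR x6 = LOW XOR HIGH = HIGH

s5 = HIGH, s8 = LOW, s9 = LOW, s11 = HIGH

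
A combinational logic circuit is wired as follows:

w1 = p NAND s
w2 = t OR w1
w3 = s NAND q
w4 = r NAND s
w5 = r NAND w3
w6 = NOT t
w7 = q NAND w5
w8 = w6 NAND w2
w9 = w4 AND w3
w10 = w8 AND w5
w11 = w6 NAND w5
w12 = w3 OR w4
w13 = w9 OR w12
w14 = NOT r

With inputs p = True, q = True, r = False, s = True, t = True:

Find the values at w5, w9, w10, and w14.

w5 = True; w9 = False; w10 = True; w14 = True

w1 = p NAND s = True NAND True = False
w2 = t OR w1 = True OR False = True
w3 = s NAND q = True NAND True = False
w4 = r NAND s = False NAND True = True
w5 = r NAND w3 = False NAND False = True
w6 = NOT t = NOT True = False
w8 = w6 NAND w2 = False NAND True = True
w9 = w4 AND w3 = True AND False = False
w10 = w8 AND w5 = True AND True = True
w14 = NOT r = NOT False = True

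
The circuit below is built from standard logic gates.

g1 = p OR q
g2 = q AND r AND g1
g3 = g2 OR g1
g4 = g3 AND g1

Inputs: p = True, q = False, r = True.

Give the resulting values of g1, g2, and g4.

g1 = p OR q = True OR False = True
g2 = q AND r AND g1 = False AND True AND True = False
g3 = g2 OR g1 = False OR True = True
g4 = g3 AND g1 = True AND True = True

g1 = True, g2 = False, g4 = True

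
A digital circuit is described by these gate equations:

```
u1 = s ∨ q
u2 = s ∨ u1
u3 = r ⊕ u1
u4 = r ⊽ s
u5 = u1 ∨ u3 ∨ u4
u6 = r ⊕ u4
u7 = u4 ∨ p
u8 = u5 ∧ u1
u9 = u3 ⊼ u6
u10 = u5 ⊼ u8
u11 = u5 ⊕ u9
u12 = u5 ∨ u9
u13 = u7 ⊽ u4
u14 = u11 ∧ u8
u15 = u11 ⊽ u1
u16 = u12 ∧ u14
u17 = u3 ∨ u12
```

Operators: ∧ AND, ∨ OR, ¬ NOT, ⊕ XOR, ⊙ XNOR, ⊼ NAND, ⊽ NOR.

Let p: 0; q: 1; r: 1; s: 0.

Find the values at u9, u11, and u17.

u9 = 1, u11 = 0, u17 = 1

u1 = s OR q = 0 OR 1 = 1
u3 = r XOR u1 = 1 XOR 1 = 0
u4 = r NOR s = 1 NOR 0 = 0
u5 = u1 OR u3 OR u4 = 1 OR 0 OR 0 = 1
u6 = r XOR u4 = 1 XOR 0 = 1
u9 = u3 NAND u6 = 0 NAND 1 = 1
u11 = u5 XOR u9 = 1 XOR 1 = 0
u12 = u5 OR u9 = 1 OR 1 = 1
u17 = u3 OR u12 = 0 OR 1 = 1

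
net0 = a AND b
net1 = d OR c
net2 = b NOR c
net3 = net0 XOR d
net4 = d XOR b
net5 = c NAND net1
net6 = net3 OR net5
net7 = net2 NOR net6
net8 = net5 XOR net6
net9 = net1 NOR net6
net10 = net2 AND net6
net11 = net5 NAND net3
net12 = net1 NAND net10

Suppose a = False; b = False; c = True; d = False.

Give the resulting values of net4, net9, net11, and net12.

net4 = False, net9 = False, net11 = True, net12 = True

net0 = a AND b = False AND False = False
net1 = d OR c = False OR True = True
net2 = b NOR c = False NOR True = False
net3 = net0 XOR d = False XOR False = False
net4 = d XOR b = False XOR False = False
net5 = c NAND net1 = True NAND True = False
net6 = net3 OR net5 = False OR False = False
net9 = net1 NOR net6 = True NOR False = False
net10 = net2 AND net6 = False AND False = False
net11 = net5 NAND net3 = False NAND False = True
net12 = net1 NAND net10 = True NAND False = True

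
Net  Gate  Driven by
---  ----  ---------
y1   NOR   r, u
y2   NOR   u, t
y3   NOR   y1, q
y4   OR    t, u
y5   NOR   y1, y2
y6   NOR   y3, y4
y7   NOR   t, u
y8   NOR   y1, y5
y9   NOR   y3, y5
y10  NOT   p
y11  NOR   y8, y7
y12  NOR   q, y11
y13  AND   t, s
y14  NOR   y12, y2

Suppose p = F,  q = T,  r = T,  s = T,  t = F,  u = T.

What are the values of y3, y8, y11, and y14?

y3 = F; y8 = F; y11 = T; y14 = T

y1 = r NOR u = T NOR T = F
y2 = u NOR t = T NOR F = F
y3 = y1 NOR q = F NOR T = F
y5 = y1 NOR y2 = F NOR F = T
y7 = t NOR u = F NOR T = F
y8 = y1 NOR y5 = F NOR T = F
y11 = y8 NOR y7 = F NOR F = T
y12 = q NOR y11 = T NOR T = F
y14 = y12 NOR y2 = F NOR F = T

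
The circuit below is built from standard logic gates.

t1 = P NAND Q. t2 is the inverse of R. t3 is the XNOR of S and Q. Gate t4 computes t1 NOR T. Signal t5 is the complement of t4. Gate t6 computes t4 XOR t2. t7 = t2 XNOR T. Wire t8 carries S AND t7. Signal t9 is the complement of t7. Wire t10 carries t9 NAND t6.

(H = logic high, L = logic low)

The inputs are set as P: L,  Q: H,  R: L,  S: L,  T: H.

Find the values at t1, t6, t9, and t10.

t1 = P NAND Q = L NAND H = H
t2 = NOT R = NOT L = H
t4 = t1 NOR T = H NOR H = L
t6 = t4 XOR t2 = L XOR H = H
t7 = t2 XNOR T = H XNOR H = H
t9 = NOT t7 = NOT H = L
t10 = t9 NAND t6 = L NAND H = H

t1 = H; t6 = H; t9 = L; t10 = H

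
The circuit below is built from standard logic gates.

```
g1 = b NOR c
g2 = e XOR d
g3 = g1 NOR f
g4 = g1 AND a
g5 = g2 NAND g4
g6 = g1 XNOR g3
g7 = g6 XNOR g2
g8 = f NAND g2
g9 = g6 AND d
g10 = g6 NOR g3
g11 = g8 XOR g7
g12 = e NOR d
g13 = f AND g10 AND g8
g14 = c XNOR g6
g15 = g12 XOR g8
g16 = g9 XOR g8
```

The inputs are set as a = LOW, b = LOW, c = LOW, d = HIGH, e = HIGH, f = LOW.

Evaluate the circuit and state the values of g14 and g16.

g1 = b NOR c = LOW NOR LOW = HIGH
g2 = e XOR d = HIGH XOR HIGH = LOW
g3 = g1 NOR f = HIGH NOR LOW = LOW
g6 = g1 XNOR g3 = HIGH XNOR LOW = LOW
g8 = f NAND g2 = LOW NAND LOW = HIGH
g9 = g6 AND d = LOW AND HIGH = LOW
g14 = c XNOR g6 = LOW XNOR LOW = HIGH
g16 = g9 XOR g8 = LOW XOR HIGH = HIGH

g14 = HIGH; g16 = HIGH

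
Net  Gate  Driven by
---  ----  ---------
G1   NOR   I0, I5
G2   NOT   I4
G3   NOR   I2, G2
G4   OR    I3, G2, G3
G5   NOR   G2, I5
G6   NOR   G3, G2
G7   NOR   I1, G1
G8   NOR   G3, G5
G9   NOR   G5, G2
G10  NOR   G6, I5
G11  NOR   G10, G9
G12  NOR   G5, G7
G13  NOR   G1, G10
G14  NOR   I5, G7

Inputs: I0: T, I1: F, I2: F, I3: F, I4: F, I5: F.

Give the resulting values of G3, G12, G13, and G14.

G1 = I0 NOR I5 = T NOR F = F
G2 = NOT I4 = NOT F = T
G3 = I2 NOR G2 = F NOR T = F
G5 = G2 NOR I5 = T NOR F = F
G6 = G3 NOR G2 = F NOR T = F
G7 = I1 NOR G1 = F NOR F = T
G10 = G6 NOR I5 = F NOR F = T
G12 = G5 NOR G7 = F NOR T = F
G13 = G1 NOR G10 = F NOR T = F
G14 = I5 NOR G7 = F NOR T = F

G3 = F  G12 = F  G13 = F  G14 = F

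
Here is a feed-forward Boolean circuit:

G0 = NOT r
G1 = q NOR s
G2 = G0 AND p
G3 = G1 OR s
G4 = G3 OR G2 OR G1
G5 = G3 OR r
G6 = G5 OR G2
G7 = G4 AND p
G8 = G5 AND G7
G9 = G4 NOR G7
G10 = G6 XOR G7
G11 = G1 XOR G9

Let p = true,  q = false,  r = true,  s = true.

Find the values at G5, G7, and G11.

G5 = true, G7 = true, G11 = false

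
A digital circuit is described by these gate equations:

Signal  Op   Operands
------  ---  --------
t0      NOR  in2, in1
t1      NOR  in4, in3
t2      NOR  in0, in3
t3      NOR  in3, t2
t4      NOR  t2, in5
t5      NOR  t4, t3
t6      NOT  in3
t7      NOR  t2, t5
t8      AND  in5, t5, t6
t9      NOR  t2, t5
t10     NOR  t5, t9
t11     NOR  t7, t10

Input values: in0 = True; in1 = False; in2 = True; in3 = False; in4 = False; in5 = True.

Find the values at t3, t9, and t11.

t2 = in0 NOR in3 = True NOR False = False
t3 = in3 NOR t2 = False NOR False = True
t4 = t2 NOR in5 = False NOR True = False
t5 = t4 NOR t3 = False NOR True = False
t7 = t2 NOR t5 = False NOR False = True
t9 = t2 NOR t5 = False NOR False = True
t10 = t5 NOR t9 = False NOR True = False
t11 = t7 NOR t10 = True NOR False = False

t3 = True, t9 = True, t11 = False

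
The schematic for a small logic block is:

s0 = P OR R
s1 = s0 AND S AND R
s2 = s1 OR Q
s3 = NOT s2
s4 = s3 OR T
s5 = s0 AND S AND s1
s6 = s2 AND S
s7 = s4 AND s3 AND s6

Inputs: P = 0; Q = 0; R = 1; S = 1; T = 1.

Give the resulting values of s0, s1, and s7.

s0 = 1  s1 = 1  s7 = 0

s0 = P OR R = 0 OR 1 = 1
s1 = s0 AND S AND R = 1 AND 1 AND 1 = 1
s2 = s1 OR Q = 1 OR 0 = 1
s3 = NOT s2 = NOT 1 = 0
s4 = s3 OR T = 0 OR 1 = 1
s6 = s2 AND S = 1 AND 1 = 1
s7 = s4 AND s3 AND s6 = 1 AND 0 AND 1 = 0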